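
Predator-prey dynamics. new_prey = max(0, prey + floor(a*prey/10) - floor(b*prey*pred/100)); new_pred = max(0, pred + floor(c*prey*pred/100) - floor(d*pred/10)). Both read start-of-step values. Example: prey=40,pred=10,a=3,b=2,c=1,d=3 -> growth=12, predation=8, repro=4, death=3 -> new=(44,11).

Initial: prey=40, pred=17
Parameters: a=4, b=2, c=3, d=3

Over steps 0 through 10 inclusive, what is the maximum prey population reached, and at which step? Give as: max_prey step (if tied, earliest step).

Step 1: prey: 40+16-13=43; pred: 17+20-5=32
Step 2: prey: 43+17-27=33; pred: 32+41-9=64
Step 3: prey: 33+13-42=4; pred: 64+63-19=108
Step 4: prey: 4+1-8=0; pred: 108+12-32=88
Step 5: prey: 0+0-0=0; pred: 88+0-26=62
Step 6: prey: 0+0-0=0; pred: 62+0-18=44
Step 7: prey: 0+0-0=0; pred: 44+0-13=31
Step 8: prey: 0+0-0=0; pred: 31+0-9=22
Step 9: prey: 0+0-0=0; pred: 22+0-6=16
Step 10: prey: 0+0-0=0; pred: 16+0-4=12
Max prey = 43 at step 1

Answer: 43 1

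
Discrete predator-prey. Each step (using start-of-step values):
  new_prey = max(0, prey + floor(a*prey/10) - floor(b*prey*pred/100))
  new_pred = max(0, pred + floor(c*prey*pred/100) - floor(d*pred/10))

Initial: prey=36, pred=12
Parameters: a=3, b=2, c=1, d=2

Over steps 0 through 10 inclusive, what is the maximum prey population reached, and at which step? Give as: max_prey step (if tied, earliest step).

Answer: 39 2

Derivation:
Step 1: prey: 36+10-8=38; pred: 12+4-2=14
Step 2: prey: 38+11-10=39; pred: 14+5-2=17
Step 3: prey: 39+11-13=37; pred: 17+6-3=20
Step 4: prey: 37+11-14=34; pred: 20+7-4=23
Step 5: prey: 34+10-15=29; pred: 23+7-4=26
Step 6: prey: 29+8-15=22; pred: 26+7-5=28
Step 7: prey: 22+6-12=16; pred: 28+6-5=29
Step 8: prey: 16+4-9=11; pred: 29+4-5=28
Step 9: prey: 11+3-6=8; pred: 28+3-5=26
Step 10: prey: 8+2-4=6; pred: 26+2-5=23
Max prey = 39 at step 2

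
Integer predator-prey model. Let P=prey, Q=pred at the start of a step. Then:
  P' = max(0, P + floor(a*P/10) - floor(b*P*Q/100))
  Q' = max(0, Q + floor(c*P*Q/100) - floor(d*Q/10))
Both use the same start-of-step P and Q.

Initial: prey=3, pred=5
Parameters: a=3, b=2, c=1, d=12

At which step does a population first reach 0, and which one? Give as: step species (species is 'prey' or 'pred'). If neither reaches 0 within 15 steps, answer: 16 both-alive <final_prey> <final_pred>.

Step 1: prey: 3+0-0=3; pred: 5+0-6=0
First extinction: pred at step 1

Answer: 1 pred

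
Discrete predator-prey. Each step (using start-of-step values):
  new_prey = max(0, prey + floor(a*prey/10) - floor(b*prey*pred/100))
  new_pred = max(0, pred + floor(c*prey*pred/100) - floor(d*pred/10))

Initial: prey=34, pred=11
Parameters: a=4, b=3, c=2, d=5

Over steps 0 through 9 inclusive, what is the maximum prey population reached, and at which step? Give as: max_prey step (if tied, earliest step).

Step 1: prey: 34+13-11=36; pred: 11+7-5=13
Step 2: prey: 36+14-14=36; pred: 13+9-6=16
Step 3: prey: 36+14-17=33; pred: 16+11-8=19
Step 4: prey: 33+13-18=28; pred: 19+12-9=22
Step 5: prey: 28+11-18=21; pred: 22+12-11=23
Step 6: prey: 21+8-14=15; pred: 23+9-11=21
Step 7: prey: 15+6-9=12; pred: 21+6-10=17
Step 8: prey: 12+4-6=10; pred: 17+4-8=13
Step 9: prey: 10+4-3=11; pred: 13+2-6=9
Max prey = 36 at step 1

Answer: 36 1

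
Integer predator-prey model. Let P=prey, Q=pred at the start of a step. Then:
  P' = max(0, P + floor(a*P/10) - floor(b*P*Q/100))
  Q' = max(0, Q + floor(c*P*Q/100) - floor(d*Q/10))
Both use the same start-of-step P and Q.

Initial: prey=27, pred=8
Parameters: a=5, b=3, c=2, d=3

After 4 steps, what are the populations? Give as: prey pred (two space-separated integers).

Step 1: prey: 27+13-6=34; pred: 8+4-2=10
Step 2: prey: 34+17-10=41; pred: 10+6-3=13
Step 3: prey: 41+20-15=46; pred: 13+10-3=20
Step 4: prey: 46+23-27=42; pred: 20+18-6=32

Answer: 42 32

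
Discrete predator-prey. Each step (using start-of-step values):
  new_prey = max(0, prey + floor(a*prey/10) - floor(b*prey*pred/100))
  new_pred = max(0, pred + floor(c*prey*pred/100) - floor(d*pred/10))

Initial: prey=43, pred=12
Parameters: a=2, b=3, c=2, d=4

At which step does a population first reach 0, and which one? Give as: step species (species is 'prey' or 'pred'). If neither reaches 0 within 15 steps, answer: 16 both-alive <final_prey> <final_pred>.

Answer: 16 both-alive 2 2

Derivation:
Step 1: prey: 43+8-15=36; pred: 12+10-4=18
Step 2: prey: 36+7-19=24; pred: 18+12-7=23
Step 3: prey: 24+4-16=12; pred: 23+11-9=25
Step 4: prey: 12+2-9=5; pred: 25+6-10=21
Step 5: prey: 5+1-3=3; pred: 21+2-8=15
Step 6: prey: 3+0-1=2; pred: 15+0-6=9
Step 7: prey: 2+0-0=2; pred: 9+0-3=6
Step 8: prey: 2+0-0=2; pred: 6+0-2=4
Step 9: prey: 2+0-0=2; pred: 4+0-1=3
Step 10: prey: 2+0-0=2; pred: 3+0-1=2
Step 11: prey: 2+0-0=2; pred: 2+0-0=2
Steps 12-15: state stable at prey=2, pred=2 (no change)
No extinction within 15 steps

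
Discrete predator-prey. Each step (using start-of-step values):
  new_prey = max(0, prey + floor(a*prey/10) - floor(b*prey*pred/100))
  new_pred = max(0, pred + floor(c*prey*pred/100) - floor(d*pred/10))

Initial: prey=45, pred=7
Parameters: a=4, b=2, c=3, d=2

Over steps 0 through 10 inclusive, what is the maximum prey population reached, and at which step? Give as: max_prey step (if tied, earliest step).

Answer: 62 2

Derivation:
Step 1: prey: 45+18-6=57; pred: 7+9-1=15
Step 2: prey: 57+22-17=62; pred: 15+25-3=37
Step 3: prey: 62+24-45=41; pred: 37+68-7=98
Step 4: prey: 41+16-80=0; pred: 98+120-19=199
Step 5: prey: 0+0-0=0; pred: 199+0-39=160
Step 6: prey: 0+0-0=0; pred: 160+0-32=128
Step 7: prey: 0+0-0=0; pred: 128+0-25=103
Step 8: prey: 0+0-0=0; pred: 103+0-20=83
Step 9: prey: 0+0-0=0; pred: 83+0-16=67
Step 10: prey: 0+0-0=0; pred: 67+0-13=54
Max prey = 62 at step 2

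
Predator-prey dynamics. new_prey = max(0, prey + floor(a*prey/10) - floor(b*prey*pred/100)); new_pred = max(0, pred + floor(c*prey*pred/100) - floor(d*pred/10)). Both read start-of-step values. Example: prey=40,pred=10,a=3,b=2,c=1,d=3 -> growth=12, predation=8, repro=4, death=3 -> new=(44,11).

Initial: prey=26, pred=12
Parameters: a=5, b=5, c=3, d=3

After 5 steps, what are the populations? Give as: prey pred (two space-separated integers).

Step 1: prey: 26+13-15=24; pred: 12+9-3=18
Step 2: prey: 24+12-21=15; pred: 18+12-5=25
Step 3: prey: 15+7-18=4; pred: 25+11-7=29
Step 4: prey: 4+2-5=1; pred: 29+3-8=24
Step 5: prey: 1+0-1=0; pred: 24+0-7=17

Answer: 0 17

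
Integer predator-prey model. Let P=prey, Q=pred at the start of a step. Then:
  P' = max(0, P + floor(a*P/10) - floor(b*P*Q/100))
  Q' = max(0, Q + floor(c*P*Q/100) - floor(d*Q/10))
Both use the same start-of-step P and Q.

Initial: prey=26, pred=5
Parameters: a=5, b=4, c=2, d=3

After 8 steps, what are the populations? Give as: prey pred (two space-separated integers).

Answer: 0 24

Derivation:
Step 1: prey: 26+13-5=34; pred: 5+2-1=6
Step 2: prey: 34+17-8=43; pred: 6+4-1=9
Step 3: prey: 43+21-15=49; pred: 9+7-2=14
Step 4: prey: 49+24-27=46; pred: 14+13-4=23
Step 5: prey: 46+23-42=27; pred: 23+21-6=38
Step 6: prey: 27+13-41=0; pred: 38+20-11=47
Step 7: prey: 0+0-0=0; pred: 47+0-14=33
Step 8: prey: 0+0-0=0; pred: 33+0-9=24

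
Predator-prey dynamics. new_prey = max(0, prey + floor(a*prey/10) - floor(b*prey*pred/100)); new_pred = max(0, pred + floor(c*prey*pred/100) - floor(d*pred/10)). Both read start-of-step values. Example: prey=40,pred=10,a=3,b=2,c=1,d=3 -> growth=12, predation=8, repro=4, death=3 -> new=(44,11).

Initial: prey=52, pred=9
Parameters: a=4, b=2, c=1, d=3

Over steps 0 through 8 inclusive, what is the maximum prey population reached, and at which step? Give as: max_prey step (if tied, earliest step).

Step 1: prey: 52+20-9=63; pred: 9+4-2=11
Step 2: prey: 63+25-13=75; pred: 11+6-3=14
Step 3: prey: 75+30-21=84; pred: 14+10-4=20
Step 4: prey: 84+33-33=84; pred: 20+16-6=30
Step 5: prey: 84+33-50=67; pred: 30+25-9=46
Step 6: prey: 67+26-61=32; pred: 46+30-13=63
Step 7: prey: 32+12-40=4; pred: 63+20-18=65
Step 8: prey: 4+1-5=0; pred: 65+2-19=48
Max prey = 84 at step 3

Answer: 84 3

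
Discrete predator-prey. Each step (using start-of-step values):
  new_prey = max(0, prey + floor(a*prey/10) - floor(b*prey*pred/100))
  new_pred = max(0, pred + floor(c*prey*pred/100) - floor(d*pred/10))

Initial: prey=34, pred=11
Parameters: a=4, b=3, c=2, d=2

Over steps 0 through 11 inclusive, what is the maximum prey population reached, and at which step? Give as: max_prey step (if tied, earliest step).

Answer: 36 1

Derivation:
Step 1: prey: 34+13-11=36; pred: 11+7-2=16
Step 2: prey: 36+14-17=33; pred: 16+11-3=24
Step 3: prey: 33+13-23=23; pred: 24+15-4=35
Step 4: prey: 23+9-24=8; pred: 35+16-7=44
Step 5: prey: 8+3-10=1; pred: 44+7-8=43
Step 6: prey: 1+0-1=0; pred: 43+0-8=35
Step 7: prey: 0+0-0=0; pred: 35+0-7=28
Step 8: prey: 0+0-0=0; pred: 28+0-5=23
Step 9: prey: 0+0-0=0; pred: 23+0-4=19
Step 10: prey: 0+0-0=0; pred: 19+0-3=16
Step 11: prey: 0+0-0=0; pred: 16+0-3=13
Max prey = 36 at step 1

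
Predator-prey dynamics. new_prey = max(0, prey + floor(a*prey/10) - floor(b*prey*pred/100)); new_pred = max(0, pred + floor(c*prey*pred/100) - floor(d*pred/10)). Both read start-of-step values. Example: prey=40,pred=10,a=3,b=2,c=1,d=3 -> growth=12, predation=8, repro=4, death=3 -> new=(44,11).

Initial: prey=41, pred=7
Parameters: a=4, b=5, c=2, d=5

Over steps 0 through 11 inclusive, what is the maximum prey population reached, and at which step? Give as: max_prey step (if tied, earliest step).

Answer: 43 1

Derivation:
Step 1: prey: 41+16-14=43; pred: 7+5-3=9
Step 2: prey: 43+17-19=41; pred: 9+7-4=12
Step 3: prey: 41+16-24=33; pred: 12+9-6=15
Step 4: prey: 33+13-24=22; pred: 15+9-7=17
Step 5: prey: 22+8-18=12; pred: 17+7-8=16
Step 6: prey: 12+4-9=7; pred: 16+3-8=11
Step 7: prey: 7+2-3=6; pred: 11+1-5=7
Step 8: prey: 6+2-2=6; pred: 7+0-3=4
Step 9: prey: 6+2-1=7; pred: 4+0-2=2
Step 10: prey: 7+2-0=9; pred: 2+0-1=1
Step 11: prey: 9+3-0=12; pred: 1+0-0=1
Max prey = 43 at step 1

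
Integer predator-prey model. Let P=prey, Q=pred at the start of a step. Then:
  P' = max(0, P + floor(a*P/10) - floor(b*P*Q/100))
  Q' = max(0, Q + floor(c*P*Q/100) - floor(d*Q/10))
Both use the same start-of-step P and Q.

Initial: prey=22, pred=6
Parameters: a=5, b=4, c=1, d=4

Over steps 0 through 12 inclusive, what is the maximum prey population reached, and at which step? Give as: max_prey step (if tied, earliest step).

Step 1: prey: 22+11-5=28; pred: 6+1-2=5
Step 2: prey: 28+14-5=37; pred: 5+1-2=4
Step 3: prey: 37+18-5=50; pred: 4+1-1=4
Step 4: prey: 50+25-8=67; pred: 4+2-1=5
Step 5: prey: 67+33-13=87; pred: 5+3-2=6
Step 6: prey: 87+43-20=110; pred: 6+5-2=9
Step 7: prey: 110+55-39=126; pred: 9+9-3=15
Step 8: prey: 126+63-75=114; pred: 15+18-6=27
Step 9: prey: 114+57-123=48; pred: 27+30-10=47
Step 10: prey: 48+24-90=0; pred: 47+22-18=51
Step 11: prey: 0+0-0=0; pred: 51+0-20=31
Step 12: prey: 0+0-0=0; pred: 31+0-12=19
Max prey = 126 at step 7

Answer: 126 7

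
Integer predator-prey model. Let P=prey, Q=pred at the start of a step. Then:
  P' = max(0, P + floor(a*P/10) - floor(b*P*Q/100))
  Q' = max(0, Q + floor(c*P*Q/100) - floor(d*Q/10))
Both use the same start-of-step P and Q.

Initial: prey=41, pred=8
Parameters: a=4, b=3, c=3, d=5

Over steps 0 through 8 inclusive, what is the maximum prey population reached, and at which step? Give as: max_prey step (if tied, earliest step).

Step 1: prey: 41+16-9=48; pred: 8+9-4=13
Step 2: prey: 48+19-18=49; pred: 13+18-6=25
Step 3: prey: 49+19-36=32; pred: 25+36-12=49
Step 4: prey: 32+12-47=0; pred: 49+47-24=72
Step 5: prey: 0+0-0=0; pred: 72+0-36=36
Step 6: prey: 0+0-0=0; pred: 36+0-18=18
Step 7: prey: 0+0-0=0; pred: 18+0-9=9
Step 8: prey: 0+0-0=0; pred: 9+0-4=5
Max prey = 49 at step 2

Answer: 49 2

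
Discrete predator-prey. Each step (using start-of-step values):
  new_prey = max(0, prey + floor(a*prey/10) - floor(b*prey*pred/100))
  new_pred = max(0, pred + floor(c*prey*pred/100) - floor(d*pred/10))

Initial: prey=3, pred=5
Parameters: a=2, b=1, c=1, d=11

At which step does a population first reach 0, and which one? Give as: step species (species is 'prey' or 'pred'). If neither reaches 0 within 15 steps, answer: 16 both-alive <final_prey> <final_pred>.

Answer: 1 pred

Derivation:
Step 1: prey: 3+0-0=3; pred: 5+0-5=0
First extinction: pred at step 1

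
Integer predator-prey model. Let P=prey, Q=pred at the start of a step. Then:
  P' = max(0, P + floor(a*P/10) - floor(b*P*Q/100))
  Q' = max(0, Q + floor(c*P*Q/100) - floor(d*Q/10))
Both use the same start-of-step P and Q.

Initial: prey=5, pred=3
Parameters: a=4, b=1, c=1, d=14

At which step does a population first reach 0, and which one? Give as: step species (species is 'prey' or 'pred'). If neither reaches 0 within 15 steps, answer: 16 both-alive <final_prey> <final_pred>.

Answer: 1 pred

Derivation:
Step 1: prey: 5+2-0=7; pred: 3+0-4=0
First extinction: pred at step 1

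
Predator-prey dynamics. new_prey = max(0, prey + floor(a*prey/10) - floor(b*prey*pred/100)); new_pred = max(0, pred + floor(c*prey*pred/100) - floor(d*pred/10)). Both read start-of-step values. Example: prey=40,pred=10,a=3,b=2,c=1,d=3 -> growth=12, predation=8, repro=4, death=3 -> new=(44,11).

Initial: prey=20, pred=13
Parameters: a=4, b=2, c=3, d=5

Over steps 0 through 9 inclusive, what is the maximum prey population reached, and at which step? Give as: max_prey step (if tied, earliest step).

Step 1: prey: 20+8-5=23; pred: 13+7-6=14
Step 2: prey: 23+9-6=26; pred: 14+9-7=16
Step 3: prey: 26+10-8=28; pred: 16+12-8=20
Step 4: prey: 28+11-11=28; pred: 20+16-10=26
Step 5: prey: 28+11-14=25; pred: 26+21-13=34
Step 6: prey: 25+10-17=18; pred: 34+25-17=42
Step 7: prey: 18+7-15=10; pred: 42+22-21=43
Step 8: prey: 10+4-8=6; pred: 43+12-21=34
Step 9: prey: 6+2-4=4; pred: 34+6-17=23
Max prey = 28 at step 3

Answer: 28 3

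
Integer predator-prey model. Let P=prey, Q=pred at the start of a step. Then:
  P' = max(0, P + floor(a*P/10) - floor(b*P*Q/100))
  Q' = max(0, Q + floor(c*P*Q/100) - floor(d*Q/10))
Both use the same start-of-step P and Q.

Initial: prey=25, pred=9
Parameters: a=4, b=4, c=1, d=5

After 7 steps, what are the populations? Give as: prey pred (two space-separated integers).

Step 1: prey: 25+10-9=26; pred: 9+2-4=7
Step 2: prey: 26+10-7=29; pred: 7+1-3=5
Step 3: prey: 29+11-5=35; pred: 5+1-2=4
Step 4: prey: 35+14-5=44; pred: 4+1-2=3
Step 5: prey: 44+17-5=56; pred: 3+1-1=3
Step 6: prey: 56+22-6=72; pred: 3+1-1=3
Step 7: prey: 72+28-8=92; pred: 3+2-1=4

Answer: 92 4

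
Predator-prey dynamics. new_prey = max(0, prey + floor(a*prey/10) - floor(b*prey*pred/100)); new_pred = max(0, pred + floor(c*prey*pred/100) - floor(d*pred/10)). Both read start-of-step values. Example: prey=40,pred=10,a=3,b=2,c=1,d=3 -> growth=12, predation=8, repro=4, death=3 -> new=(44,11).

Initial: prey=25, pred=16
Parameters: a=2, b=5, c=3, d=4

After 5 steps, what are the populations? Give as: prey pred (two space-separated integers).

Answer: 0 5

Derivation:
Step 1: prey: 25+5-20=10; pred: 16+12-6=22
Step 2: prey: 10+2-11=1; pred: 22+6-8=20
Step 3: prey: 1+0-1=0; pred: 20+0-8=12
Step 4: prey: 0+0-0=0; pred: 12+0-4=8
Step 5: prey: 0+0-0=0; pred: 8+0-3=5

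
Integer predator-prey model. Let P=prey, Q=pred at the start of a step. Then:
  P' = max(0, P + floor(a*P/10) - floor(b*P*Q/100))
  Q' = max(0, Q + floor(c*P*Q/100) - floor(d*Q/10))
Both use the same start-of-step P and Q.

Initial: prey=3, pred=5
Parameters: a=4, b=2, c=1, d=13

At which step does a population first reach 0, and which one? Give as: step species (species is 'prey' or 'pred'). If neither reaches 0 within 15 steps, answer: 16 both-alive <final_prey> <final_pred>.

Answer: 1 pred

Derivation:
Step 1: prey: 3+1-0=4; pred: 5+0-6=0
First extinction: pred at step 1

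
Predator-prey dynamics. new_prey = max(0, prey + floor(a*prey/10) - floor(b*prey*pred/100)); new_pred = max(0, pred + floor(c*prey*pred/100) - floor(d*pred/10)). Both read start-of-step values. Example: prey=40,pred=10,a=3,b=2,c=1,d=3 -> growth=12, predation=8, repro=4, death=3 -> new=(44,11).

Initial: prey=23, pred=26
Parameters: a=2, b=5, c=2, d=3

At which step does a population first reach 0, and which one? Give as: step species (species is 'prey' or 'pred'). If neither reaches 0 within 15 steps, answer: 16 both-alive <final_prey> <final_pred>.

Step 1: prey: 23+4-29=0; pred: 26+11-7=30
First extinction: prey at step 1

Answer: 1 prey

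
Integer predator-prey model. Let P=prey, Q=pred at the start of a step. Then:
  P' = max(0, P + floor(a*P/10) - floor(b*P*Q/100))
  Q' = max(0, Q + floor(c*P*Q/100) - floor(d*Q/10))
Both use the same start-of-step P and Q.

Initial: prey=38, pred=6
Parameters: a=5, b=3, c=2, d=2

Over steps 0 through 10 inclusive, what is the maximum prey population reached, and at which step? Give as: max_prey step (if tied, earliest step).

Answer: 63 2

Derivation:
Step 1: prey: 38+19-6=51; pred: 6+4-1=9
Step 2: prey: 51+25-13=63; pred: 9+9-1=17
Step 3: prey: 63+31-32=62; pred: 17+21-3=35
Step 4: prey: 62+31-65=28; pred: 35+43-7=71
Step 5: prey: 28+14-59=0; pred: 71+39-14=96
Step 6: prey: 0+0-0=0; pred: 96+0-19=77
Step 7: prey: 0+0-0=0; pred: 77+0-15=62
Step 8: prey: 0+0-0=0; pred: 62+0-12=50
Step 9: prey: 0+0-0=0; pred: 50+0-10=40
Step 10: prey: 0+0-0=0; pred: 40+0-8=32
Max prey = 63 at step 2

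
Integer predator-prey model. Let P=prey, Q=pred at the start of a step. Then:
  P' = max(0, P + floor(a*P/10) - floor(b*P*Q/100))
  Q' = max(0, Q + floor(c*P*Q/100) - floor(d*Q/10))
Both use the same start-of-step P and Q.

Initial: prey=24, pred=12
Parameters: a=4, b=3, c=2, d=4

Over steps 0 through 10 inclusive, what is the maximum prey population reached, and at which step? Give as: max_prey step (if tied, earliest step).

Answer: 26 2

Derivation:
Step 1: prey: 24+9-8=25; pred: 12+5-4=13
Step 2: prey: 25+10-9=26; pred: 13+6-5=14
Step 3: prey: 26+10-10=26; pred: 14+7-5=16
Step 4: prey: 26+10-12=24; pred: 16+8-6=18
Step 5: prey: 24+9-12=21; pred: 18+8-7=19
Step 6: prey: 21+8-11=18; pred: 19+7-7=19
Step 7: prey: 18+7-10=15; pred: 19+6-7=18
Step 8: prey: 15+6-8=13; pred: 18+5-7=16
Step 9: prey: 13+5-6=12; pred: 16+4-6=14
Step 10: prey: 12+4-5=11; pred: 14+3-5=12
Max prey = 26 at step 2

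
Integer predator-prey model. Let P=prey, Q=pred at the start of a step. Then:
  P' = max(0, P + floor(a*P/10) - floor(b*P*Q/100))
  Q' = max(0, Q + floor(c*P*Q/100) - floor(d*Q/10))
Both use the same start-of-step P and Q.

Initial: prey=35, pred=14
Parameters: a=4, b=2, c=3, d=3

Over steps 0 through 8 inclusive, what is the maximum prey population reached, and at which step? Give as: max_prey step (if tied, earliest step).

Answer: 40 1

Derivation:
Step 1: prey: 35+14-9=40; pred: 14+14-4=24
Step 2: prey: 40+16-19=37; pred: 24+28-7=45
Step 3: prey: 37+14-33=18; pred: 45+49-13=81
Step 4: prey: 18+7-29=0; pred: 81+43-24=100
Step 5: prey: 0+0-0=0; pred: 100+0-30=70
Step 6: prey: 0+0-0=0; pred: 70+0-21=49
Step 7: prey: 0+0-0=0; pred: 49+0-14=35
Step 8: prey: 0+0-0=0; pred: 35+0-10=25
Max prey = 40 at step 1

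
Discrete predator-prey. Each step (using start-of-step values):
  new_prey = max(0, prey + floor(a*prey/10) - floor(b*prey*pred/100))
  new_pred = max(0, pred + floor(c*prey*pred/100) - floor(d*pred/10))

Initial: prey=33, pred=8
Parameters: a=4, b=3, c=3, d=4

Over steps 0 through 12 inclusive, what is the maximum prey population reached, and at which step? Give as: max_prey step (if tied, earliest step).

Answer: 40 2

Derivation:
Step 1: prey: 33+13-7=39; pred: 8+7-3=12
Step 2: prey: 39+15-14=40; pred: 12+14-4=22
Step 3: prey: 40+16-26=30; pred: 22+26-8=40
Step 4: prey: 30+12-36=6; pred: 40+36-16=60
Step 5: prey: 6+2-10=0; pred: 60+10-24=46
Step 6: prey: 0+0-0=0; pred: 46+0-18=28
Step 7: prey: 0+0-0=0; pred: 28+0-11=17
Step 8: prey: 0+0-0=0; pred: 17+0-6=11
Step 9: prey: 0+0-0=0; pred: 11+0-4=7
Step 10: prey: 0+0-0=0; pred: 7+0-2=5
Step 11: prey: 0+0-0=0; pred: 5+0-2=3
Step 12: prey: 0+0-0=0; pred: 3+0-1=2
Max prey = 40 at step 2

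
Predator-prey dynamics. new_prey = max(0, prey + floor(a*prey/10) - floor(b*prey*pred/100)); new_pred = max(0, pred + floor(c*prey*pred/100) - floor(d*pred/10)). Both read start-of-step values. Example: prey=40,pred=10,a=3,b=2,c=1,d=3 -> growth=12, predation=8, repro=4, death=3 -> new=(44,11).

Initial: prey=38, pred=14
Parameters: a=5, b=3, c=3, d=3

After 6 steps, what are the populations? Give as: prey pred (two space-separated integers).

Answer: 0 30

Derivation:
Step 1: prey: 38+19-15=42; pred: 14+15-4=25
Step 2: prey: 42+21-31=32; pred: 25+31-7=49
Step 3: prey: 32+16-47=1; pred: 49+47-14=82
Step 4: prey: 1+0-2=0; pred: 82+2-24=60
Step 5: prey: 0+0-0=0; pred: 60+0-18=42
Step 6: prey: 0+0-0=0; pred: 42+0-12=30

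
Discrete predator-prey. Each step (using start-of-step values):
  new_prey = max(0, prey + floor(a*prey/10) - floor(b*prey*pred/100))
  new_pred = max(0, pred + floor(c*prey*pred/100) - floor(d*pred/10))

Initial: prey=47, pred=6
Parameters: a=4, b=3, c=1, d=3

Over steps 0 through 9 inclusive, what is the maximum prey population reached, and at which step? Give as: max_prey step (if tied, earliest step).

Step 1: prey: 47+18-8=57; pred: 6+2-1=7
Step 2: prey: 57+22-11=68; pred: 7+3-2=8
Step 3: prey: 68+27-16=79; pred: 8+5-2=11
Step 4: prey: 79+31-26=84; pred: 11+8-3=16
Step 5: prey: 84+33-40=77; pred: 16+13-4=25
Step 6: prey: 77+30-57=50; pred: 25+19-7=37
Step 7: prey: 50+20-55=15; pred: 37+18-11=44
Step 8: prey: 15+6-19=2; pred: 44+6-13=37
Step 9: prey: 2+0-2=0; pred: 37+0-11=26
Max prey = 84 at step 4

Answer: 84 4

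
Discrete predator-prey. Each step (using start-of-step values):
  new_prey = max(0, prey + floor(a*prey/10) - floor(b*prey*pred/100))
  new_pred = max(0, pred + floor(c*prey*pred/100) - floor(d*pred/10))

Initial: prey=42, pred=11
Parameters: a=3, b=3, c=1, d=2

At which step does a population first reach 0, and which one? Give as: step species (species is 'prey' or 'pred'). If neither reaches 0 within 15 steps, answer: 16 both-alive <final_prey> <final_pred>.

Step 1: prey: 42+12-13=41; pred: 11+4-2=13
Step 2: prey: 41+12-15=38; pred: 13+5-2=16
Step 3: prey: 38+11-18=31; pred: 16+6-3=19
Step 4: prey: 31+9-17=23; pred: 19+5-3=21
Step 5: prey: 23+6-14=15; pred: 21+4-4=21
Step 6: prey: 15+4-9=10; pred: 21+3-4=20
Step 7: prey: 10+3-6=7; pred: 20+2-4=18
Step 8: prey: 7+2-3=6; pred: 18+1-3=16
Step 9: prey: 6+1-2=5; pred: 16+0-3=13
Step 10: prey: 5+1-1=5; pred: 13+0-2=11
Step 11: prey: 5+1-1=5; pred: 11+0-2=9
Step 12: prey: 5+1-1=5; pred: 9+0-1=8
Step 13: prey: 5+1-1=5; pred: 8+0-1=7
Step 14: prey: 5+1-1=5; pred: 7+0-1=6
Step 15: prey: 5+1-0=6; pred: 6+0-1=5
No extinction within 15 steps

Answer: 16 both-alive 6 5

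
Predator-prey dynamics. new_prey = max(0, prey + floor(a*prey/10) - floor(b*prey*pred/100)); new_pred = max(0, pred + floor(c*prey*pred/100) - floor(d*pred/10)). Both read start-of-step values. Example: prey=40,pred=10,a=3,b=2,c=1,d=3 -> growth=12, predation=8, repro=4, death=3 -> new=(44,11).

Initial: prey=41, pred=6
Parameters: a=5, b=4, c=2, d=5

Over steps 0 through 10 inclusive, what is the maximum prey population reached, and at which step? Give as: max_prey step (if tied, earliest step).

Step 1: prey: 41+20-9=52; pred: 6+4-3=7
Step 2: prey: 52+26-14=64; pred: 7+7-3=11
Step 3: prey: 64+32-28=68; pred: 11+14-5=20
Step 4: prey: 68+34-54=48; pred: 20+27-10=37
Step 5: prey: 48+24-71=1; pred: 37+35-18=54
Step 6: prey: 1+0-2=0; pred: 54+1-27=28
Step 7: prey: 0+0-0=0; pred: 28+0-14=14
Step 8: prey: 0+0-0=0; pred: 14+0-7=7
Step 9: prey: 0+0-0=0; pred: 7+0-3=4
Step 10: prey: 0+0-0=0; pred: 4+0-2=2
Max prey = 68 at step 3

Answer: 68 3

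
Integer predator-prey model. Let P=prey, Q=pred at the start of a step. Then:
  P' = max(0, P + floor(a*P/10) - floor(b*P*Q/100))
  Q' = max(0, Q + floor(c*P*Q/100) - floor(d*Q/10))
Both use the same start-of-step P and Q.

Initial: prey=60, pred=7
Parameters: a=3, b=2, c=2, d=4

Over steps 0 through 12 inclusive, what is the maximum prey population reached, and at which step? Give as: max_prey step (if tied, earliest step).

Step 1: prey: 60+18-8=70; pred: 7+8-2=13
Step 2: prey: 70+21-18=73; pred: 13+18-5=26
Step 3: prey: 73+21-37=57; pred: 26+37-10=53
Step 4: prey: 57+17-60=14; pred: 53+60-21=92
Step 5: prey: 14+4-25=0; pred: 92+25-36=81
Step 6: prey: 0+0-0=0; pred: 81+0-32=49
Step 7: prey: 0+0-0=0; pred: 49+0-19=30
Step 8: prey: 0+0-0=0; pred: 30+0-12=18
Step 9: prey: 0+0-0=0; pred: 18+0-7=11
Step 10: prey: 0+0-0=0; pred: 11+0-4=7
Step 11: prey: 0+0-0=0; pred: 7+0-2=5
Step 12: prey: 0+0-0=0; pred: 5+0-2=3
Max prey = 73 at step 2

Answer: 73 2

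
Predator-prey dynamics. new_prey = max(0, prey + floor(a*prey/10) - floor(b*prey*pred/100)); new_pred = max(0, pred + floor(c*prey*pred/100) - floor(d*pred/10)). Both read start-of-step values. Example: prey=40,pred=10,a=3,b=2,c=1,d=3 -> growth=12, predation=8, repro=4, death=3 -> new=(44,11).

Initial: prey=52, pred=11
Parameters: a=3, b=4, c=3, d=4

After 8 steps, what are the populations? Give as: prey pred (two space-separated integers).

Answer: 0 5

Derivation:
Step 1: prey: 52+15-22=45; pred: 11+17-4=24
Step 2: prey: 45+13-43=15; pred: 24+32-9=47
Step 3: prey: 15+4-28=0; pred: 47+21-18=50
Step 4: prey: 0+0-0=0; pred: 50+0-20=30
Step 5: prey: 0+0-0=0; pred: 30+0-12=18
Step 6: prey: 0+0-0=0; pred: 18+0-7=11
Step 7: prey: 0+0-0=0; pred: 11+0-4=7
Step 8: prey: 0+0-0=0; pred: 7+0-2=5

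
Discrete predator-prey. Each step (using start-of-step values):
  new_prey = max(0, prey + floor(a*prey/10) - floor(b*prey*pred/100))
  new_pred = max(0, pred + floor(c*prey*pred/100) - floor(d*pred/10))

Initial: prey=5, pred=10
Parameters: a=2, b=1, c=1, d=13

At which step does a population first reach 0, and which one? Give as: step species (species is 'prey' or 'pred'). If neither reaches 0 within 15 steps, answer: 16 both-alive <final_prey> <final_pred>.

Step 1: prey: 5+1-0=6; pred: 10+0-13=0
First extinction: pred at step 1

Answer: 1 pred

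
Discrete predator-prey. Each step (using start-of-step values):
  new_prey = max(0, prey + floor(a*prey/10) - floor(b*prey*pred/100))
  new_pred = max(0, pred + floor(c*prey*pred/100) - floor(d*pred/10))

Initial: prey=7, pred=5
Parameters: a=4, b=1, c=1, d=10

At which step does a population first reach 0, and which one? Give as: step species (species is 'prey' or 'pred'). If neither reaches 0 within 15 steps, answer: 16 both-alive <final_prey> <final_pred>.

Answer: 1 pred

Derivation:
Step 1: prey: 7+2-0=9; pred: 5+0-5=0
First extinction: pred at step 1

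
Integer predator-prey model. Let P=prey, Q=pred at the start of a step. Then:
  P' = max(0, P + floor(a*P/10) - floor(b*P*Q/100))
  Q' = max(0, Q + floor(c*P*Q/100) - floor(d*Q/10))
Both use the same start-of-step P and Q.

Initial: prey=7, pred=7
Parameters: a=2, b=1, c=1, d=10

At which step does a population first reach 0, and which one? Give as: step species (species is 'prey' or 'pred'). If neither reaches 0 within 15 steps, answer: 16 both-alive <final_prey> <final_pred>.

Step 1: prey: 7+1-0=8; pred: 7+0-7=0
First extinction: pred at step 1

Answer: 1 pred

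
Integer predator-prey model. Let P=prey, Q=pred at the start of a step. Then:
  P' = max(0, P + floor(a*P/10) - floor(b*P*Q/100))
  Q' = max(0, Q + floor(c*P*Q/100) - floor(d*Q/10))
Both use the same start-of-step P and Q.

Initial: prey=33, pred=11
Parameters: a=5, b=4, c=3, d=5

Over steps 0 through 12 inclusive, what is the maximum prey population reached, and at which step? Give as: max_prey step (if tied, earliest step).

Answer: 35 1

Derivation:
Step 1: prey: 33+16-14=35; pred: 11+10-5=16
Step 2: prey: 35+17-22=30; pred: 16+16-8=24
Step 3: prey: 30+15-28=17; pred: 24+21-12=33
Step 4: prey: 17+8-22=3; pred: 33+16-16=33
Step 5: prey: 3+1-3=1; pred: 33+2-16=19
Step 6: prey: 1+0-0=1; pred: 19+0-9=10
Step 7: prey: 1+0-0=1; pred: 10+0-5=5
Step 8: prey: 1+0-0=1; pred: 5+0-2=3
Step 9: prey: 1+0-0=1; pred: 3+0-1=2
Step 10: prey: 1+0-0=1; pred: 2+0-1=1
Step 11: prey: 1+0-0=1; pred: 1+0-0=1
Step 12: prey: 1+0-0=1; pred: 1+0-0=1
Max prey = 35 at step 1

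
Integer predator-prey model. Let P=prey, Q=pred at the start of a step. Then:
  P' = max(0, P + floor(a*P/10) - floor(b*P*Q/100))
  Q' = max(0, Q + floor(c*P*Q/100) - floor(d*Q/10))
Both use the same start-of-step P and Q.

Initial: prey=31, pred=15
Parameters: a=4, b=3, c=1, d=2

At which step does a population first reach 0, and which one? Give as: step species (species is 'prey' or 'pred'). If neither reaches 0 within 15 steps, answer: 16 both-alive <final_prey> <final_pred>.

Step 1: prey: 31+12-13=30; pred: 15+4-3=16
Step 2: prey: 30+12-14=28; pred: 16+4-3=17
Step 3: prey: 28+11-14=25; pred: 17+4-3=18
Step 4: prey: 25+10-13=22; pred: 18+4-3=19
Step 5: prey: 22+8-12=18; pred: 19+4-3=20
Step 6: prey: 18+7-10=15; pred: 20+3-4=19
Step 7: prey: 15+6-8=13; pred: 19+2-3=18
Step 8: prey: 13+5-7=11; pred: 18+2-3=17
Step 9: prey: 11+4-5=10; pred: 17+1-3=15
Step 10: prey: 10+4-4=10; pred: 15+1-3=13
Step 11: prey: 10+4-3=11; pred: 13+1-2=12
Step 12: prey: 11+4-3=12; pred: 12+1-2=11
Step 13: prey: 12+4-3=13; pred: 11+1-2=10
Step 14: prey: 13+5-3=15; pred: 10+1-2=9
Step 15: prey: 15+6-4=17; pred: 9+1-1=9
No extinction within 15 steps

Answer: 16 both-alive 17 9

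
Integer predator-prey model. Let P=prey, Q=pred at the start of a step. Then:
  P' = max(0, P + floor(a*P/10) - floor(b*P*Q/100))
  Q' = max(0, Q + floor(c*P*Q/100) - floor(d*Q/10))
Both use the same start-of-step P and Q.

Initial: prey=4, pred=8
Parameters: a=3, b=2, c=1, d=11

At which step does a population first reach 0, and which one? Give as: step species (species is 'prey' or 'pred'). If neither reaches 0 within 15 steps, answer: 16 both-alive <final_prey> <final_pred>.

Step 1: prey: 4+1-0=5; pred: 8+0-8=0
First extinction: pred at step 1

Answer: 1 pred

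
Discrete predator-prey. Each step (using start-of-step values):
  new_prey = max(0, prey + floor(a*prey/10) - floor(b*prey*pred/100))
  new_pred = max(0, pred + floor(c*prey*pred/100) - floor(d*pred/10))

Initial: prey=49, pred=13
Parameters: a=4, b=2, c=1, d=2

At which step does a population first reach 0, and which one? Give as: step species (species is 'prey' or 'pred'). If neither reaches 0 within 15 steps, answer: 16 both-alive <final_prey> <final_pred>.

Step 1: prey: 49+19-12=56; pred: 13+6-2=17
Step 2: prey: 56+22-19=59; pred: 17+9-3=23
Step 3: prey: 59+23-27=55; pred: 23+13-4=32
Step 4: prey: 55+22-35=42; pred: 32+17-6=43
Step 5: prey: 42+16-36=22; pred: 43+18-8=53
Step 6: prey: 22+8-23=7; pred: 53+11-10=54
Step 7: prey: 7+2-7=2; pred: 54+3-10=47
Step 8: prey: 2+0-1=1; pred: 47+0-9=38
Step 9: prey: 1+0-0=1; pred: 38+0-7=31
Step 10: prey: 1+0-0=1; pred: 31+0-6=25
Step 11: prey: 1+0-0=1; pred: 25+0-5=20
Step 12: prey: 1+0-0=1; pred: 20+0-4=16
Step 13: prey: 1+0-0=1; pred: 16+0-3=13
Step 14: prey: 1+0-0=1; pred: 13+0-2=11
Step 15: prey: 1+0-0=1; pred: 11+0-2=9
No extinction within 15 steps

Answer: 16 both-alive 1 9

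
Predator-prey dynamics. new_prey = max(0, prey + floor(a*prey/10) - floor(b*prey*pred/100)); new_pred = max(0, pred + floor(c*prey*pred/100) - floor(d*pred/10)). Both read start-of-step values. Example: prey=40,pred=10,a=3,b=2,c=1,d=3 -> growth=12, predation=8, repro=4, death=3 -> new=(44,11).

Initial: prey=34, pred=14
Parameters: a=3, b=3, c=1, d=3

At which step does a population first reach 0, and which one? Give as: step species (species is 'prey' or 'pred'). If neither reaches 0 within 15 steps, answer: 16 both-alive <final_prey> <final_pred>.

Step 1: prey: 34+10-14=30; pred: 14+4-4=14
Step 2: prey: 30+9-12=27; pred: 14+4-4=14
Step 3: prey: 27+8-11=24; pred: 14+3-4=13
Step 4: prey: 24+7-9=22; pred: 13+3-3=13
Step 5: prey: 22+6-8=20; pred: 13+2-3=12
Step 6: prey: 20+6-7=19; pred: 12+2-3=11
Step 7: prey: 19+5-6=18; pred: 11+2-3=10
Step 8: prey: 18+5-5=18; pred: 10+1-3=8
Step 9: prey: 18+5-4=19; pred: 8+1-2=7
Step 10: prey: 19+5-3=21; pred: 7+1-2=6
Step 11: prey: 21+6-3=24; pred: 6+1-1=6
Step 12: prey: 24+7-4=27; pred: 6+1-1=6
Step 13: prey: 27+8-4=31; pred: 6+1-1=6
Step 14: prey: 31+9-5=35; pred: 6+1-1=6
Step 15: prey: 35+10-6=39; pred: 6+2-1=7
No extinction within 15 steps

Answer: 16 both-alive 39 7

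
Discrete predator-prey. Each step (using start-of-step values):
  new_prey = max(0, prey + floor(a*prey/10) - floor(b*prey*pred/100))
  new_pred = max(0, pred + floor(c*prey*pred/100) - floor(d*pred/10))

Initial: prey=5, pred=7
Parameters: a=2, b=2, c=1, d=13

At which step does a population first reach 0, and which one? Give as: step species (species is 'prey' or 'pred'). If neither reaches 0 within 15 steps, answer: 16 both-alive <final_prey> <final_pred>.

Answer: 1 pred

Derivation:
Step 1: prey: 5+1-0=6; pred: 7+0-9=0
First extinction: pred at step 1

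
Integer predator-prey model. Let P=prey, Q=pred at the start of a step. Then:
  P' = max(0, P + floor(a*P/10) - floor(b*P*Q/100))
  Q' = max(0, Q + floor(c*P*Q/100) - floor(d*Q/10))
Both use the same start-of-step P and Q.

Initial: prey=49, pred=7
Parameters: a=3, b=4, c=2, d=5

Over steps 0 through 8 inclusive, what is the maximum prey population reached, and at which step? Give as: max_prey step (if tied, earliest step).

Step 1: prey: 49+14-13=50; pred: 7+6-3=10
Step 2: prey: 50+15-20=45; pred: 10+10-5=15
Step 3: prey: 45+13-27=31; pred: 15+13-7=21
Step 4: prey: 31+9-26=14; pred: 21+13-10=24
Step 5: prey: 14+4-13=5; pred: 24+6-12=18
Step 6: prey: 5+1-3=3; pred: 18+1-9=10
Step 7: prey: 3+0-1=2; pred: 10+0-5=5
Step 8: prey: 2+0-0=2; pred: 5+0-2=3
Max prey = 50 at step 1

Answer: 50 1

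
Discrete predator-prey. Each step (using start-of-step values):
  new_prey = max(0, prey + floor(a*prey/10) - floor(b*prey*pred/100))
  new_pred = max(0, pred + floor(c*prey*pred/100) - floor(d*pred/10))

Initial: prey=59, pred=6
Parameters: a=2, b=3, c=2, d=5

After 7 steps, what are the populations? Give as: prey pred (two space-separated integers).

Step 1: prey: 59+11-10=60; pred: 6+7-3=10
Step 2: prey: 60+12-18=54; pred: 10+12-5=17
Step 3: prey: 54+10-27=37; pred: 17+18-8=27
Step 4: prey: 37+7-29=15; pred: 27+19-13=33
Step 5: prey: 15+3-14=4; pred: 33+9-16=26
Step 6: prey: 4+0-3=1; pred: 26+2-13=15
Step 7: prey: 1+0-0=1; pred: 15+0-7=8

Answer: 1 8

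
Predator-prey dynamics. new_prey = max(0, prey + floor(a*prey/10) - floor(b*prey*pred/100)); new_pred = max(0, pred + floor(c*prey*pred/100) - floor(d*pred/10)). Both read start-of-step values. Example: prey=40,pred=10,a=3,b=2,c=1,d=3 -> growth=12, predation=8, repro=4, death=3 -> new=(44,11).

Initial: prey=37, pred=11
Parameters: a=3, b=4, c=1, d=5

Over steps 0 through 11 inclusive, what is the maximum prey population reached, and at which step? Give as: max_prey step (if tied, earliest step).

Answer: 93 11

Derivation:
Step 1: prey: 37+11-16=32; pred: 11+4-5=10
Step 2: prey: 32+9-12=29; pred: 10+3-5=8
Step 3: prey: 29+8-9=28; pred: 8+2-4=6
Step 4: prey: 28+8-6=30; pred: 6+1-3=4
Step 5: prey: 30+9-4=35; pred: 4+1-2=3
Step 6: prey: 35+10-4=41; pred: 3+1-1=3
Step 7: prey: 41+12-4=49; pred: 3+1-1=3
Step 8: prey: 49+14-5=58; pred: 3+1-1=3
Step 9: prey: 58+17-6=69; pred: 3+1-1=3
Step 10: prey: 69+20-8=81; pred: 3+2-1=4
Step 11: prey: 81+24-12=93; pred: 4+3-2=5
Max prey = 93 at step 11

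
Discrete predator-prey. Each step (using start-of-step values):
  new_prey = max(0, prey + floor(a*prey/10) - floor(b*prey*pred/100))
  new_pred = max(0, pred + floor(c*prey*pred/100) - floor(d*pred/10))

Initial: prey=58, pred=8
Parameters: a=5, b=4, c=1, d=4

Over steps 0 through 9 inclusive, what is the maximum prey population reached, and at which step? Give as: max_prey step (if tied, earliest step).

Step 1: prey: 58+29-18=69; pred: 8+4-3=9
Step 2: prey: 69+34-24=79; pred: 9+6-3=12
Step 3: prey: 79+39-37=81; pred: 12+9-4=17
Step 4: prey: 81+40-55=66; pred: 17+13-6=24
Step 5: prey: 66+33-63=36; pred: 24+15-9=30
Step 6: prey: 36+18-43=11; pred: 30+10-12=28
Step 7: prey: 11+5-12=4; pred: 28+3-11=20
Step 8: prey: 4+2-3=3; pred: 20+0-8=12
Step 9: prey: 3+1-1=3; pred: 12+0-4=8
Max prey = 81 at step 3

Answer: 81 3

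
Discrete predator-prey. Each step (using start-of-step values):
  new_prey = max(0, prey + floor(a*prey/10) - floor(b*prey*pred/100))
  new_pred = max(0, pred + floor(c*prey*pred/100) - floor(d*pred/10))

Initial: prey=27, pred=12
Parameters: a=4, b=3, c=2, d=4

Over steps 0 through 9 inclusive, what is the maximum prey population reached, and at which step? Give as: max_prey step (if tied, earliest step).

Answer: 28 1

Derivation:
Step 1: prey: 27+10-9=28; pred: 12+6-4=14
Step 2: prey: 28+11-11=28; pred: 14+7-5=16
Step 3: prey: 28+11-13=26; pred: 16+8-6=18
Step 4: prey: 26+10-14=22; pred: 18+9-7=20
Step 5: prey: 22+8-13=17; pred: 20+8-8=20
Step 6: prey: 17+6-10=13; pred: 20+6-8=18
Step 7: prey: 13+5-7=11; pred: 18+4-7=15
Step 8: prey: 11+4-4=11; pred: 15+3-6=12
Step 9: prey: 11+4-3=12; pred: 12+2-4=10
Max prey = 28 at step 1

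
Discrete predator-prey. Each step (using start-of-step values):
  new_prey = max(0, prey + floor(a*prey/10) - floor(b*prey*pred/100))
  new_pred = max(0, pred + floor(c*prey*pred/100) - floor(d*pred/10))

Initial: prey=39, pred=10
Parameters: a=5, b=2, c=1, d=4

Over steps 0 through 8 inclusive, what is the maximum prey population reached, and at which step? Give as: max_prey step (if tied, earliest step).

Step 1: prey: 39+19-7=51; pred: 10+3-4=9
Step 2: prey: 51+25-9=67; pred: 9+4-3=10
Step 3: prey: 67+33-13=87; pred: 10+6-4=12
Step 4: prey: 87+43-20=110; pred: 12+10-4=18
Step 5: prey: 110+55-39=126; pred: 18+19-7=30
Step 6: prey: 126+63-75=114; pred: 30+37-12=55
Step 7: prey: 114+57-125=46; pred: 55+62-22=95
Step 8: prey: 46+23-87=0; pred: 95+43-38=100
Max prey = 126 at step 5

Answer: 126 5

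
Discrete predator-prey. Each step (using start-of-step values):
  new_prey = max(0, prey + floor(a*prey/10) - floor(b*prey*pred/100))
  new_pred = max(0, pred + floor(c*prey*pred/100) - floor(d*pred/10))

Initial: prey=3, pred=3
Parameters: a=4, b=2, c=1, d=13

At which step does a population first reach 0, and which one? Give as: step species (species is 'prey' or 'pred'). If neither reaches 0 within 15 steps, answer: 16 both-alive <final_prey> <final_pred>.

Answer: 1 pred

Derivation:
Step 1: prey: 3+1-0=4; pred: 3+0-3=0
First extinction: pred at step 1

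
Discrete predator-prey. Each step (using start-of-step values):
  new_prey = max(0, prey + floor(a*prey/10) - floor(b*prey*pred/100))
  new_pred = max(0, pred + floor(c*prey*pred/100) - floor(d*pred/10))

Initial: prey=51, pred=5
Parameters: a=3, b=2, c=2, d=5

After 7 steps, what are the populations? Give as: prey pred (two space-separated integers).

Step 1: prey: 51+15-5=61; pred: 5+5-2=8
Step 2: prey: 61+18-9=70; pred: 8+9-4=13
Step 3: prey: 70+21-18=73; pred: 13+18-6=25
Step 4: prey: 73+21-36=58; pred: 25+36-12=49
Step 5: prey: 58+17-56=19; pred: 49+56-24=81
Step 6: prey: 19+5-30=0; pred: 81+30-40=71
Step 7: prey: 0+0-0=0; pred: 71+0-35=36

Answer: 0 36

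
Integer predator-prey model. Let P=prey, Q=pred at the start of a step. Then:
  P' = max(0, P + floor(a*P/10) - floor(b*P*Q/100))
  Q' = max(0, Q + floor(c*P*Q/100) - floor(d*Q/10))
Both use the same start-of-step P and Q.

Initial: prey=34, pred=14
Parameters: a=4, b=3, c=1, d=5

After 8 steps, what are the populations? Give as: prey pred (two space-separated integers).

Step 1: prey: 34+13-14=33; pred: 14+4-7=11
Step 2: prey: 33+13-10=36; pred: 11+3-5=9
Step 3: prey: 36+14-9=41; pred: 9+3-4=8
Step 4: prey: 41+16-9=48; pred: 8+3-4=7
Step 5: prey: 48+19-10=57; pred: 7+3-3=7
Step 6: prey: 57+22-11=68; pred: 7+3-3=7
Step 7: prey: 68+27-14=81; pred: 7+4-3=8
Step 8: prey: 81+32-19=94; pred: 8+6-4=10

Answer: 94 10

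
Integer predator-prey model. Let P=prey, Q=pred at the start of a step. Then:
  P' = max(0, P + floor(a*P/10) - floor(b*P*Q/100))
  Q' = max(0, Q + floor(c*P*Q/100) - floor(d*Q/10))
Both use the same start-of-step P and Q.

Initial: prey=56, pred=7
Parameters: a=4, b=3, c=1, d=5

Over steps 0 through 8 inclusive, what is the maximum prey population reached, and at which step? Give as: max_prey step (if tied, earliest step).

Step 1: prey: 56+22-11=67; pred: 7+3-3=7
Step 2: prey: 67+26-14=79; pred: 7+4-3=8
Step 3: prey: 79+31-18=92; pred: 8+6-4=10
Step 4: prey: 92+36-27=101; pred: 10+9-5=14
Step 5: prey: 101+40-42=99; pred: 14+14-7=21
Step 6: prey: 99+39-62=76; pred: 21+20-10=31
Step 7: prey: 76+30-70=36; pred: 31+23-15=39
Step 8: prey: 36+14-42=8; pred: 39+14-19=34
Max prey = 101 at step 4

Answer: 101 4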